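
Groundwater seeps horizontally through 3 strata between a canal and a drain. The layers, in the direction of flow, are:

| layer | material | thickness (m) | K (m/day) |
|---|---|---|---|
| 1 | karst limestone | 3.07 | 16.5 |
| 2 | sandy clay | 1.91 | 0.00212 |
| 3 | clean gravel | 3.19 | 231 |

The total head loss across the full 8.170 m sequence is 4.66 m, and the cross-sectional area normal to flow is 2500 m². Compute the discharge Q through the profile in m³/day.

12.9

Flow is perpendicular to layering, so the layers act in series and the equivalent K is the thickness-weighted harmonic mean.
Total thickness L = 3.07 + 1.91 + 3.19 = 8.170 m.
Σ(b_i/K_i) = 3.07/16.5 + 1.91/0.00212 + 3.19/231 = 901.1 d.
K_eq = L / Σ(b_i/K_i) = 8.170 / 901.1 = 0.009066 m/day.
Q = K_eq · A · (Δh/L) = 0.009066 × 2500 × (4.66/8.170) = 12.93 m³/day.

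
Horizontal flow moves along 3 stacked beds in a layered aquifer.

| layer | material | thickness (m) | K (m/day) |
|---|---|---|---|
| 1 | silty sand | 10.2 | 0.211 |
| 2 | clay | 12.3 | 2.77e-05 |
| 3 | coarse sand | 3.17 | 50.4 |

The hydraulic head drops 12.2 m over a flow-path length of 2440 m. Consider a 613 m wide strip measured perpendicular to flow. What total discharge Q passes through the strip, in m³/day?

496

Flow is parallel to layering, so each bed carries its own Darcy discharge and the transmissivities add.
Σ(K_i·b_i) = 0.211×10.2 + 2.77e-05×12.3 + 50.4×3.17 = 161.9 m²/day.
Hydraulic gradient i = Δh / L = 12.2 / 2440 = 0.005000.
Q = Σ(K_i·b_i) · W · i = 161.9 × 613 × 0.005000 = 496.3 m³/day.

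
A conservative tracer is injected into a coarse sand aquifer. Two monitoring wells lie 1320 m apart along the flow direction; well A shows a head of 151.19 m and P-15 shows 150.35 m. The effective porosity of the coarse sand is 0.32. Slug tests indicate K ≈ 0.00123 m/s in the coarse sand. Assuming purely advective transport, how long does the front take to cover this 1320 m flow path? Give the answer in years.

17.1

Convert K: 0.00123 m/s × 86400 = 106.3 m/day.
Hydraulic gradient i = (151.19 − 150.35) / 1320 = 0.84 / 1320 = 0.0006364.
Darcy flux q = K · i = 106.3 × 0.0006364 = 0.06763 m/day.
Seepage velocity v = q / n_e = 0.06763 / 0.32 = 0.2113 m/day.
Travel time t = L / v = 1320 / 0.2113 = 6246 days = 17.10 years.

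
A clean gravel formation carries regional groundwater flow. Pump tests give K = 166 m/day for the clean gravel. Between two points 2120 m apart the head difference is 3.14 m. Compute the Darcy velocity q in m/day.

0.246

Hydraulic gradient i = Δh / L = 3.14 / 2120 = 0.001481.
Specific discharge q = K · i = 166.0 × 0.001481 = 0.2459 m/day.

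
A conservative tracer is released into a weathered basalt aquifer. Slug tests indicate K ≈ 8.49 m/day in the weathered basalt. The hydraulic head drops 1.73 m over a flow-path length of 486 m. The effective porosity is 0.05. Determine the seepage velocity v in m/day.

Hydraulic gradient i = Δh / L = 1.73 / 486 = 0.003560.
Darcy flux q = K · i = 8.490 × 0.003560 = 0.03022 m/day.
Seepage velocity v = q / n_e = 0.03022 / 0.05 = 0.6044 m/day.

0.604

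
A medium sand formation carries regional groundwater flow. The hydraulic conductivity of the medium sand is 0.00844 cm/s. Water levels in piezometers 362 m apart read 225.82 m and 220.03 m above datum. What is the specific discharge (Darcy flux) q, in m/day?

Convert K: 0.00844 cm/s × 864 = 7.292 m/day.
Hydraulic gradient i = (225.82 − 220.03) / 362 = 5.79 / 362 = 0.01599.
Specific discharge q = K · i = 7.292 × 0.01599 = 0.1166 m/day.

0.117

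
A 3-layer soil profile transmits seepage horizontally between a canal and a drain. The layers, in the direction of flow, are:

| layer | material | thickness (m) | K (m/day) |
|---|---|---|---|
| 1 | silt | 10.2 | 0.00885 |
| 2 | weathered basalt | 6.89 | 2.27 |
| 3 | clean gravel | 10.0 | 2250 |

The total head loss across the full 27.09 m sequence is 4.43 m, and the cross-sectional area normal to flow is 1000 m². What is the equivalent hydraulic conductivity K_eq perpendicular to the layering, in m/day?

0.0234

Flow is perpendicular to layering, so the layers act in series and the equivalent K is the thickness-weighted harmonic mean.
Total thickness L = 10.2 + 6.89 + 10.0 = 27.09 m.
Σ(b_i/K_i) = 10.2/0.00885 + 6.89/2.27 + 10.0/2250 = 1156 d.
K_eq = L / Σ(b_i/K_i) = 27.09 / 1156 = 0.02344 m/day.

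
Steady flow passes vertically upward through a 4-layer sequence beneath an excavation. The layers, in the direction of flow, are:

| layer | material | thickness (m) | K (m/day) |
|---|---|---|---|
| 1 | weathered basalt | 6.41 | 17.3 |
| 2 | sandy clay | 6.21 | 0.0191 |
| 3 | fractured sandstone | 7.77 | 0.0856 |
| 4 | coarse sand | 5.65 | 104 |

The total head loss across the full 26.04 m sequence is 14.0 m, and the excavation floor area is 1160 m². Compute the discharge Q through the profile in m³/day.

Flow is perpendicular to layering, so the layers act in series and the equivalent K is the thickness-weighted harmonic mean.
Total thickness L = 6.41 + 6.21 + 7.77 + 5.65 = 26.04 m.
Σ(b_i/K_i) = 6.41/17.3 + 6.21/0.0191 + 7.77/0.0856 + 5.65/104 = 416.3 d.
K_eq = L / Σ(b_i/K_i) = 26.04 / 416.3 = 0.06255 m/day.
Q = K_eq · A · (Δh/L) = 0.06255 × 1160 × (14.0/26.04) = 39.01 m³/day.

39.0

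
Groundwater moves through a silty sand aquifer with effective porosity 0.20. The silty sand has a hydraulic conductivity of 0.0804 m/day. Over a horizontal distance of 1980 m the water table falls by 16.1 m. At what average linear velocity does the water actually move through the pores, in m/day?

Hydraulic gradient i = Δh / L = 16.1 / 1980 = 0.008131.
Darcy flux q = K · i = 0.08040 × 0.008131 = 0.0006538 m/day.
Seepage velocity v = q / n_e = 0.0006538 / 0.20 = 0.003269 m/day.

0.00327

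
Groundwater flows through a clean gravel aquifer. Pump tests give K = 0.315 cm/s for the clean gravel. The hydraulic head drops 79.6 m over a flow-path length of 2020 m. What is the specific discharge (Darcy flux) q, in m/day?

Convert K: 0.315 cm/s × 864 = 272.2 m/day.
Hydraulic gradient i = Δh / L = 79.6 / 2020 = 0.03941.
Specific discharge q = K · i = 272.2 × 0.03941 = 10.72 m/day.

10.7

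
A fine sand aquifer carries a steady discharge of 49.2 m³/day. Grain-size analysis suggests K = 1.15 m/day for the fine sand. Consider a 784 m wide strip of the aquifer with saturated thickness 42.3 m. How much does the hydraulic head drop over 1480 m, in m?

1.91

Cross-sectional area A = 784 × 42.3 = 33163 m².
From Q = K·A·i, i = Q / (K·A) = 49.2 / (1.150 × 33163) = 0.001290.
Head loss Δh = i · L = 0.001290 × 1480 = 1.909 m.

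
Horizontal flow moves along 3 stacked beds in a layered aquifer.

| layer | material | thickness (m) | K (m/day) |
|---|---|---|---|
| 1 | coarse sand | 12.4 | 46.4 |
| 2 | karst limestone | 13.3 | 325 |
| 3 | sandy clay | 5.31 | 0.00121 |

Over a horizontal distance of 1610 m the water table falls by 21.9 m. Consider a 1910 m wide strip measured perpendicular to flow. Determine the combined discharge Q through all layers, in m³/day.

127000

Flow is parallel to layering, so each bed carries its own Darcy discharge and the transmissivities add.
Σ(K_i·b_i) = 46.4×12.4 + 325×13.3 + 0.00121×5.31 = 4898 m²/day.
Hydraulic gradient i = Δh / L = 21.9 / 1610 = 0.01360.
Q = Σ(K_i·b_i) · W · i = 4898 × 1910 × 0.01360 = 1.273e+05 m³/day.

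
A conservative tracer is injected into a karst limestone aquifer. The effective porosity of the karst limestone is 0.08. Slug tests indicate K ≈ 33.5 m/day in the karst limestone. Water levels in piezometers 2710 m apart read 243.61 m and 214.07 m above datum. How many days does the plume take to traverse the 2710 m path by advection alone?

Hydraulic gradient i = (243.61 − 214.07) / 2710 = 29.54 / 2710 = 0.01090.
Darcy flux q = K · i = 33.50 × 0.01090 = 0.3652 m/day.
Seepage velocity v = q / n_e = 0.3652 / 0.08 = 4.565 m/day.
Travel time t = L / v = 2710 / 4.565 = 593.7 days.

594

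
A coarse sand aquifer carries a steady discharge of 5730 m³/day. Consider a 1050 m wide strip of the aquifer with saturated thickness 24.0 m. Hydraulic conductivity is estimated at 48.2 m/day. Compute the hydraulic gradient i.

0.00472

Cross-sectional area A = 1050 × 24.0 = 25200 m².
From Q = K·A·i, i = Q / (K·A) = 5730 / (48.20 × 25200) = 0.004717.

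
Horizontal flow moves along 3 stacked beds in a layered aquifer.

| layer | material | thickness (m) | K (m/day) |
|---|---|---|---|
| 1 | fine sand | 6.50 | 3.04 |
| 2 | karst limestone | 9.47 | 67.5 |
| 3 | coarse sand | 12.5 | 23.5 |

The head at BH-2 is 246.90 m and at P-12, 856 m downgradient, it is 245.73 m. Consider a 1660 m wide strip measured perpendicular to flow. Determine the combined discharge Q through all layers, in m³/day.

Flow is parallel to layering, so each bed carries its own Darcy discharge and the transmissivities add.
Σ(K_i·b_i) = 3.04×6.50 + 67.5×9.47 + 23.5×12.5 = 952.7 m²/day.
Hydraulic gradient i = (246.90 − 245.73) / 856 = 1.17 / 856 = 0.001367.
Q = Σ(K_i·b_i) · W · i = 952.7 × 1660 × 0.001367 = 2162 m³/day.

2160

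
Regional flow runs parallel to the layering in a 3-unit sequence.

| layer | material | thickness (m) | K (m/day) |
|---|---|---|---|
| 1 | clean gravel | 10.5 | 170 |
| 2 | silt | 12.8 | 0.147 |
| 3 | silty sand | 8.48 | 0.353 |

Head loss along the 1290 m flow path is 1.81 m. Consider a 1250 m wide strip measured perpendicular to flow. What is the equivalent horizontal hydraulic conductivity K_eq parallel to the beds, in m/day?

56.3

Flow is parallel to layering, so each bed carries its own Darcy discharge and the transmissivities add.
Σ(K_i·b_i) = 170×10.5 + 0.147×12.8 + 0.353×8.48 = 1790 m²/day.
Total thickness b = 31.78 m, so K_eq = Σ(K_i·b_i)/b = 56.32 m/day.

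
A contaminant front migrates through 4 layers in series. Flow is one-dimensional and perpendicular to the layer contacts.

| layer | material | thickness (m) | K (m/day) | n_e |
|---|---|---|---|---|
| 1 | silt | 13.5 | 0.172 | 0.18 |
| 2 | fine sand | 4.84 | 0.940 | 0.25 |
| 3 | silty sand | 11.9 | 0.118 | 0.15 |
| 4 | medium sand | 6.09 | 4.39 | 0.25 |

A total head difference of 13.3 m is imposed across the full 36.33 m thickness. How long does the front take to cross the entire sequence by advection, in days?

97.1

With flow normal to the layers, continuity requires the same specific discharge q through every layer.
Σ(b_i/K_i) = 13.5/0.172 + 4.84/0.940 + 11.9/0.118 + 6.09/4.39 = 185.9 d.
q = Δh / Σ(b_i/K_i) = 13.3 / 185.9 = 0.07155 m/day.
In each layer the seepage velocity is v_i = q/n_i, so the layer transit time is t_i = b_i·n_i / q:
  layer 1 (silt): t_1 = 13.5 × 0.18 / 0.07155 = 33.96 d
  layer 2 (fine sand): t_2 = 4.84 × 0.25 / 0.07155 = 16.91 d
  layer 3 (silty sand): t_3 = 11.9 × 0.15 / 0.07155 = 24.95 d
  layer 4 (medium sand): t_4 = 6.09 × 0.25 / 0.07155 = 21.28 d
Total t = Σ t_i = 97.09 days.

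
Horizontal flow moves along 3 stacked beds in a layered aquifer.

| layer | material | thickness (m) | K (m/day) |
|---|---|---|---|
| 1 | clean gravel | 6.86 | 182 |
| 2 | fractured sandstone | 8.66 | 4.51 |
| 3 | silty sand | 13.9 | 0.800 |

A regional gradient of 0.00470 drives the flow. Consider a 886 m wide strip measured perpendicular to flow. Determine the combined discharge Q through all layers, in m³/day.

5410

Flow is parallel to layering, so each bed carries its own Darcy discharge and the transmissivities add.
Σ(K_i·b_i) = 182×6.86 + 4.51×8.66 + 0.800×13.9 = 1299 m²/day.
Hydraulic gradient i = 0.00470.
Q = Σ(K_i·b_i) · W · i = 1299 × 886 × 0.004700 = 5408 m³/day.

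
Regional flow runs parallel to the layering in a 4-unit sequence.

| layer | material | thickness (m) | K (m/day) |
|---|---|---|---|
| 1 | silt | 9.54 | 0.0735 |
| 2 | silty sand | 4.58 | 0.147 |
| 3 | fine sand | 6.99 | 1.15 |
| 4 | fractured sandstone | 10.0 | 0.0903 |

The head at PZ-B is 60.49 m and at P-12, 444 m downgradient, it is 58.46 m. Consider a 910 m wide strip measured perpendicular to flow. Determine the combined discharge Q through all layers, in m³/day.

42.9

Flow is parallel to layering, so each bed carries its own Darcy discharge and the transmissivities add.
Σ(K_i·b_i) = 0.0735×9.54 + 0.147×4.58 + 1.15×6.99 + 0.0903×10.0 = 10.32 m²/day.
Hydraulic gradient i = (60.49 − 58.46) / 444 = 2.03 / 444 = 0.004572.
Q = Σ(K_i·b_i) · W · i = 10.32 × 910 × 0.004572 = 42.92 m³/day.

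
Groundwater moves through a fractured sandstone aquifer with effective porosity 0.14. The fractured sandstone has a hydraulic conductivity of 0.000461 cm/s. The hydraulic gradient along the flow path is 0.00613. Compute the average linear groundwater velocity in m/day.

0.0174

Convert K: 0.000461 cm/s × 864 = 0.3983 m/day.
Hydraulic gradient i = 0.00613.
Darcy flux q = K · i = 0.3983 × 0.006130 = 0.002442 m/day.
Seepage velocity v = q / n_e = 0.002442 / 0.14 = 0.01744 m/day.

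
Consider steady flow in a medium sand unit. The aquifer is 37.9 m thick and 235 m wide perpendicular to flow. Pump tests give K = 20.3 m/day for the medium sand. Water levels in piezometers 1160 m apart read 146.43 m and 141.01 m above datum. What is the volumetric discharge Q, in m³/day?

Cross-sectional area A = 235 × 37.9 = 8906 m².
Hydraulic gradient i = (146.43 − 141.01) / 1160 = 5.42 / 1160 = 0.004672.
Darcy's law: Q = K · A · i = 20.30 × 8906 × 0.004672 = 844.8 m³/day.

845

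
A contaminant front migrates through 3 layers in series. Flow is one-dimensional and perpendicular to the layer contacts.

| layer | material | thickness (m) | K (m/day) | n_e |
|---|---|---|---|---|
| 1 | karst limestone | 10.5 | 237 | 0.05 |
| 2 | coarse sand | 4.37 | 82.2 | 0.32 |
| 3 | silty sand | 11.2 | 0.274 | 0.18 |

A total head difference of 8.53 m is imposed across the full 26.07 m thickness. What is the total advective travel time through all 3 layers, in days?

With flow normal to the layers, continuity requires the same specific discharge q through every layer.
Σ(b_i/K_i) = 10.5/237 + 4.37/82.2 + 11.2/0.274 = 40.97 d.
q = Δh / Σ(b_i/K_i) = 8.53 / 40.97 = 0.2082 m/day.
In each layer the seepage velocity is v_i = q/n_i, so the layer transit time is t_i = b_i·n_i / q:
  layer 1 (karst limestone): t_1 = 10.5 × 0.05 / 0.2082 = 2.522 d
  layer 2 (coarse sand): t_2 = 4.37 × 0.32 / 0.2082 = 6.717 d
  layer 3 (silty sand): t_3 = 11.2 × 0.18 / 0.2082 = 9.684 d
Total t = Σ t_i = 18.92 days.

18.9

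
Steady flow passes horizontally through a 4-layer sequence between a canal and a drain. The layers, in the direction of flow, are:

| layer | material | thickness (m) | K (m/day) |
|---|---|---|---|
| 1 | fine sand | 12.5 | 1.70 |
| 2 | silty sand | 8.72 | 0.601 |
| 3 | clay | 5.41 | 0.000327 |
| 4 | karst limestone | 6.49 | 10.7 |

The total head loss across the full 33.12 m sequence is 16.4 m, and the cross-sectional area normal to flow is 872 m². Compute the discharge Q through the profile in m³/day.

Flow is perpendicular to layering, so the layers act in series and the equivalent K is the thickness-weighted harmonic mean.
Total thickness L = 12.5 + 8.72 + 5.41 + 6.49 = 33.12 m.
Σ(b_i/K_i) = 12.5/1.70 + 8.72/0.601 + 5.41/0.000327 + 6.49/10.7 = 16567 d.
K_eq = L / Σ(b_i/K_i) = 33.12 / 16567 = 0.001999 m/day.
Q = K_eq · A · (Δh/L) = 0.001999 × 872 × (16.4/33.12) = 0.8632 m³/day.

0.863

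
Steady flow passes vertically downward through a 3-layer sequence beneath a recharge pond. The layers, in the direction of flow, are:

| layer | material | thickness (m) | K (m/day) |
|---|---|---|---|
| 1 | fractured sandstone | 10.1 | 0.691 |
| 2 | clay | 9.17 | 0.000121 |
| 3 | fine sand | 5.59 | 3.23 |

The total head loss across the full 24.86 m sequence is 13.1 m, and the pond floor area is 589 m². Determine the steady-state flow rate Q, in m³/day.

0.102

Flow is perpendicular to layering, so the layers act in series and the equivalent K is the thickness-weighted harmonic mean.
Total thickness L = 10.1 + 9.17 + 5.59 = 24.86 m.
Σ(b_i/K_i) = 10.1/0.691 + 9.17/0.000121 + 5.59/3.23 = 75801 d.
K_eq = L / Σ(b_i/K_i) = 24.86 / 75801 = 0.0003280 m/day.
Q = K_eq · A · (Δh/L) = 0.0003280 × 589 × (13.1/24.86) = 0.1018 m³/day.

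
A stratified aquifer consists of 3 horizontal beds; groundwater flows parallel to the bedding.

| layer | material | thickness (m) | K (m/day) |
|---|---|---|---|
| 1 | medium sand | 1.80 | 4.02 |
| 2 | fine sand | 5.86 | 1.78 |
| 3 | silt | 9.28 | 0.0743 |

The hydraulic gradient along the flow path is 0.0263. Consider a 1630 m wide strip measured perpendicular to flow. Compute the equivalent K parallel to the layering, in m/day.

Flow is parallel to layering, so each bed carries its own Darcy discharge and the transmissivities add.
Σ(K_i·b_i) = 4.02×1.80 + 1.78×5.86 + 0.0743×9.28 = 18.36 m²/day.
Total thickness b = 16.94 m, so K_eq = Σ(K_i·b_i)/b = 1.084 m/day.

1.08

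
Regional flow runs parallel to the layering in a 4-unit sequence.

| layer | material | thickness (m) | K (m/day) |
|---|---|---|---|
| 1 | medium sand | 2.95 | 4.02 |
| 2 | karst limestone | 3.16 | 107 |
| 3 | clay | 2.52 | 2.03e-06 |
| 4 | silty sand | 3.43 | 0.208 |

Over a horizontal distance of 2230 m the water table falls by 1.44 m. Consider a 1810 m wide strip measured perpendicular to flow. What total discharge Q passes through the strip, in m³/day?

Flow is parallel to layering, so each bed carries its own Darcy discharge and the transmissivities add.
Σ(K_i·b_i) = 4.02×2.95 + 107×3.16 + 2.03e-06×2.52 + 0.208×3.43 = 350.7 m²/day.
Hydraulic gradient i = Δh / L = 1.44 / 2230 = 0.0006457.
Q = Σ(K_i·b_i) · W · i = 350.7 × 1810 × 0.0006457 = 409.9 m³/day.

410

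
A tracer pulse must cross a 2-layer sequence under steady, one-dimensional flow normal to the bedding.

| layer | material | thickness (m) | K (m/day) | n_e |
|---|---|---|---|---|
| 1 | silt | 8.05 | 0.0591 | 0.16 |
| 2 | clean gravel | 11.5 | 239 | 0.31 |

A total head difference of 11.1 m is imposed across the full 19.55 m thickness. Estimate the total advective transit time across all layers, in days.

59.6

With flow normal to the layers, continuity requires the same specific discharge q through every layer.
Σ(b_i/K_i) = 8.05/0.0591 + 11.5/239 = 136.3 d.
q = Δh / Σ(b_i/K_i) = 11.1 / 136.3 = 0.08146 m/day.
In each layer the seepage velocity is v_i = q/n_i, so the layer transit time is t_i = b_i·n_i / q:
  layer 1 (silt): t_1 = 8.05 × 0.16 / 0.08146 = 15.81 d
  layer 2 (clean gravel): t_2 = 11.5 × 0.31 / 0.08146 = 43.76 d
Total t = Σ t_i = 59.57 days.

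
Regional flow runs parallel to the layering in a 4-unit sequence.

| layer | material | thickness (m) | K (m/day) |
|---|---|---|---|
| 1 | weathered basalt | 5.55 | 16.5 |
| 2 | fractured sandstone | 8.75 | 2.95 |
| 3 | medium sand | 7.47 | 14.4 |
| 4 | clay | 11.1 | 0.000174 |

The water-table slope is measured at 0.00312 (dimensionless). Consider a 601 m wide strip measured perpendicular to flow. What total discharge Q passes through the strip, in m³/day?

Flow is parallel to layering, so each bed carries its own Darcy discharge and the transmissivities add.
Σ(K_i·b_i) = 16.5×5.55 + 2.95×8.75 + 14.4×7.47 + 0.000174×11.1 = 225.0 m²/day.
Hydraulic gradient i = 0.00312.
Q = Σ(K_i·b_i) · W · i = 225.0 × 601 × 0.003120 = 421.8 m³/day.

422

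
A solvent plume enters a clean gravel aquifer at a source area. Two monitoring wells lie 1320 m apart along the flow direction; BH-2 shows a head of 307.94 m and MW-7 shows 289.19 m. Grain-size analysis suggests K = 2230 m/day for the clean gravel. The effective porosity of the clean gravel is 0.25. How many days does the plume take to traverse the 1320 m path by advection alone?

Hydraulic gradient i = (307.94 − 289.19) / 1320 = 18.75 / 1320 = 0.01420.
Darcy flux q = K · i = 2230 × 0.01420 = 31.68 m/day.
Seepage velocity v = q / n_e = 31.68 / 0.25 = 126.7 m/day.
Travel time t = L / v = 1320 / 126.7 = 10.42 days.

10.4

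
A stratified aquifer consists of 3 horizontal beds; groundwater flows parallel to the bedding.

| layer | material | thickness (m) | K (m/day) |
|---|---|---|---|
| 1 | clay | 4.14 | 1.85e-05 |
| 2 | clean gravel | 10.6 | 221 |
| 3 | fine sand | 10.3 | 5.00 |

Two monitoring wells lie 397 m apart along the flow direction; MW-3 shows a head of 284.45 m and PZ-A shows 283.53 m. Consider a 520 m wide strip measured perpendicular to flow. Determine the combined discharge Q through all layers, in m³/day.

Flow is parallel to layering, so each bed carries its own Darcy discharge and the transmissivities add.
Σ(K_i·b_i) = 1.85e-05×4.14 + 221×10.6 + 5.00×10.3 = 2394 m²/day.
Hydraulic gradient i = (284.45 − 283.53) / 397 = 0.92 / 397 = 0.002317.
Q = Σ(K_i·b_i) · W · i = 2394 × 520 × 0.002317 = 2885 m³/day.

2880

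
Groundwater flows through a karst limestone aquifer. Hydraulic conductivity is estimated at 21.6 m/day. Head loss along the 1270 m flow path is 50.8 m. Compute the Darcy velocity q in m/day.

Hydraulic gradient i = Δh / L = 50.8 / 1270 = 0.04000.
Specific discharge q = K · i = 21.60 × 0.04000 = 0.8640 m/day.

0.864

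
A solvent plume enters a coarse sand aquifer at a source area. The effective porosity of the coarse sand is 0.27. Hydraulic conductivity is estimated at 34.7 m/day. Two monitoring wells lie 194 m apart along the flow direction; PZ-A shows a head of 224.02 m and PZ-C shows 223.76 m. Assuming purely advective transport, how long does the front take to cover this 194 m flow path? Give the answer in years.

Hydraulic gradient i = (224.02 − 223.76) / 194 = 0.26 / 194 = 0.001340.
Darcy flux q = K · i = 34.70 × 0.001340 = 0.04651 m/day.
Seepage velocity v = q / n_e = 0.04651 / 0.27 = 0.1722 m/day.
Travel time t = L / v = 194 / 0.1722 = 1126 days = 3.084 years.

3.08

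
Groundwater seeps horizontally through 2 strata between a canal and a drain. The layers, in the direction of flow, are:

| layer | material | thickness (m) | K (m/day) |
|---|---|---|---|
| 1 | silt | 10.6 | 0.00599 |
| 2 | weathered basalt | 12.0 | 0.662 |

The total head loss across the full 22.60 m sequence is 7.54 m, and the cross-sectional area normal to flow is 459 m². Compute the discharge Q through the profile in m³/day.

Flow is perpendicular to layering, so the layers act in series and the equivalent K is the thickness-weighted harmonic mean.
Total thickness L = 10.6 + 12.0 = 22.60 m.
Σ(b_i/K_i) = 10.6/0.00599 + 12.0/0.662 = 1788 d.
K_eq = L / Σ(b_i/K_i) = 22.60 / 1788 = 0.01264 m/day.
Q = K_eq · A · (Δh/L) = 0.01264 × 459 × (7.54/22.60) = 1.936 m³/day.

1.94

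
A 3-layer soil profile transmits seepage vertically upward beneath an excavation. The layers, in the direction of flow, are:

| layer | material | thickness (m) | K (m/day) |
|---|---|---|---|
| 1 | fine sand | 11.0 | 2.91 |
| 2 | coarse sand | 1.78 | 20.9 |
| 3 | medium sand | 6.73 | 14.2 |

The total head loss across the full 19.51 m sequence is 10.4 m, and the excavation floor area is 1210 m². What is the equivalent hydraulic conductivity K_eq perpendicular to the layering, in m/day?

4.50

Flow is perpendicular to layering, so the layers act in series and the equivalent K is the thickness-weighted harmonic mean.
Total thickness L = 11.0 + 1.78 + 6.73 = 19.51 m.
Σ(b_i/K_i) = 11.0/2.91 + 1.78/20.9 + 6.73/14.2 = 4.339 d.
K_eq = L / Σ(b_i/K_i) = 19.51 / 4.339 = 4.496 m/day.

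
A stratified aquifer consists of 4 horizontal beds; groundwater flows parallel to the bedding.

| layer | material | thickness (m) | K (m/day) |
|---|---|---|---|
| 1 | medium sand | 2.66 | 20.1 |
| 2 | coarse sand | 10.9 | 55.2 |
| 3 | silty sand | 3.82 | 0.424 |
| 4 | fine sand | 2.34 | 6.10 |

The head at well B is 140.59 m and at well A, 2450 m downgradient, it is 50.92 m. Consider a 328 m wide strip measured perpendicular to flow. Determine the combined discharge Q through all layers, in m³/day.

Flow is parallel to layering, so each bed carries its own Darcy discharge and the transmissivities add.
Σ(K_i·b_i) = 20.1×2.66 + 55.2×10.9 + 0.424×3.82 + 6.10×2.34 = 671.0 m²/day.
Hydraulic gradient i = (140.59 − 50.92) / 2450 = 89.67 / 2450 = 0.03660.
Q = Σ(K_i·b_i) · W · i = 671.0 × 328 × 0.03660 = 8056 m³/day.

8060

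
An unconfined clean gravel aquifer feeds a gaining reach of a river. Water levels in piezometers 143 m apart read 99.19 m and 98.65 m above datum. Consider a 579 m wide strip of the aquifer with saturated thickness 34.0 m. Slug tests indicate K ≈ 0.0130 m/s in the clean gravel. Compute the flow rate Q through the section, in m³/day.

Convert K: 0.0130 m/s × 86400 = 1123 m/day.
Cross-sectional area A = 579 × 34.0 = 19686 m².
Hydraulic gradient i = (99.19 − 98.65) / 143 = 0.54 / 143 = 0.003776.
Darcy's law: Q = K · A · i = 1123 × 19686 × 0.003776 = 83497 m³/day.

83500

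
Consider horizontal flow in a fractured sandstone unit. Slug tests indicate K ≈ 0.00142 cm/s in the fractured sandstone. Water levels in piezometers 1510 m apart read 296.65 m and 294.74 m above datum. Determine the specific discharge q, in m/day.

Convert K: 0.00142 cm/s × 864 = 1.227 m/day.
Hydraulic gradient i = (296.65 − 294.74) / 1510 = 1.91 / 1510 = 0.001265.
Specific discharge q = K · i = 1.227 × 0.001265 = 0.001552 m/day.

0.00155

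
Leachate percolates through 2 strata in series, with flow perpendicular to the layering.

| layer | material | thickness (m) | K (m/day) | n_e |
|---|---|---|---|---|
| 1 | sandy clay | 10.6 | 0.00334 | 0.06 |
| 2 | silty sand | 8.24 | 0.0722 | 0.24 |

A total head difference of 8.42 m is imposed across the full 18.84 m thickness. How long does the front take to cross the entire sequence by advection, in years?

With flow normal to the layers, continuity requires the same specific discharge q through every layer.
Σ(b_i/K_i) = 10.6/0.00334 + 8.24/0.0722 = 3288 d.
q = Δh / Σ(b_i/K_i) = 8.42 / 3288 = 0.002561 m/day.
In each layer the seepage velocity is v_i = q/n_i, so the layer transit time is t_i = b_i·n_i / q:
  layer 1 (sandy clay): t_1 = 10.6 × 0.06 / 0.002561 = 248.3 d
  layer 2 (silty sand): t_2 = 8.24 × 0.24 / 0.002561 = 772.2 d
Total t = Σ t_i = 1021 days = 2.794 years.

2.79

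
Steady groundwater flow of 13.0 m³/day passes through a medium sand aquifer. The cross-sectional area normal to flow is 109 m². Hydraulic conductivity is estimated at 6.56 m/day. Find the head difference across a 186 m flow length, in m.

3.38

From Q = K·A·i, i = Q / (K·A) = 13.0 / (6.560 × 109.0) = 0.01818.
Head loss Δh = i · L = 0.01818 × 186 = 3.382 m.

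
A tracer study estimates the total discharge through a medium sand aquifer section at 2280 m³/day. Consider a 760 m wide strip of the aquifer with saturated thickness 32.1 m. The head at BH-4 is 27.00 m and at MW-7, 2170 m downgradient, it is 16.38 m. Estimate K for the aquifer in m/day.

19.1

Cross-sectional area A = 760 × 32.1 = 24396 m².
Hydraulic gradient i = (27.00 − 16.38) / 2170 = 10.62 / 2170 = 0.004894.
From Q = K·A·i, K = Q / (A·i) = 2280 / (24396 × 0.004894) = 19.10 m/day.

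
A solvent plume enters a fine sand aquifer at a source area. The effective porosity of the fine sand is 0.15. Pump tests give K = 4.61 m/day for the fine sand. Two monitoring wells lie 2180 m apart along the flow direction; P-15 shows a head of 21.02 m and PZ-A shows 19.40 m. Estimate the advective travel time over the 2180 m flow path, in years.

Hydraulic gradient i = (21.02 − 19.40) / 2180 = 1.62 / 2180 = 0.0007431.
Darcy flux q = K · i = 4.610 × 0.0007431 = 0.003426 m/day.
Seepage velocity v = q / n_e = 0.003426 / 0.15 = 0.02284 m/day.
Travel time t = L / v = 2180 / 0.02284 = 95453 days = 261.3 years.

261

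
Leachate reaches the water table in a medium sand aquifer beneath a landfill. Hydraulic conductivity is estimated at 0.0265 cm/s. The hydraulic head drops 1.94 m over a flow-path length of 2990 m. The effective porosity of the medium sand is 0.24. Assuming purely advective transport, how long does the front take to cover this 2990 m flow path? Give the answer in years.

132

Convert K: 0.0265 cm/s × 864 = 22.90 m/day.
Hydraulic gradient i = Δh / L = 1.94 / 2990 = 0.0006488.
Darcy flux q = K · i = 22.90 × 0.0006488 = 0.01486 m/day.
Seepage velocity v = q / n_e = 0.01486 / 0.24 = 0.06190 m/day.
Travel time t = L / v = 2990 / 0.06190 = 48305 days = 132.3 years.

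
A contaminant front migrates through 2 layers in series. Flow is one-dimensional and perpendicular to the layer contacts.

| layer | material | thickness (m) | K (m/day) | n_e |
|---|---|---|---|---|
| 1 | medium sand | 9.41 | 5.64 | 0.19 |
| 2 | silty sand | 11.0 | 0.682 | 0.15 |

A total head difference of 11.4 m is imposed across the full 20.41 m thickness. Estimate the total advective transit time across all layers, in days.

With flow normal to the layers, continuity requires the same specific discharge q through every layer.
Σ(b_i/K_i) = 9.41/5.64 + 11.0/0.682 = 17.80 d.
q = Δh / Σ(b_i/K_i) = 11.4 / 17.80 = 0.6405 m/day.
In each layer the seepage velocity is v_i = q/n_i, so the layer transit time is t_i = b_i·n_i / q:
  layer 1 (medium sand): t_1 = 9.41 × 0.19 / 0.6405 = 2.791 d
  layer 2 (silty sand): t_2 = 11.0 × 0.15 / 0.6405 = 2.576 d
Total t = Σ t_i = 5.367 days.

5.37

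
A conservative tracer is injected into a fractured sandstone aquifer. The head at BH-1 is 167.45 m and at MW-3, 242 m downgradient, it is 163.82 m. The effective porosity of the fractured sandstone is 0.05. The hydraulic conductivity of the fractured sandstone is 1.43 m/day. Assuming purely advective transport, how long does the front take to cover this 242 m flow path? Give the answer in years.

1.54

Hydraulic gradient i = (167.45 − 163.82) / 242 = 3.63 / 242 = 0.01500.
Darcy flux q = K · i = 1.430 × 0.01500 = 0.02145 m/day.
Seepage velocity v = q / n_e = 0.02145 / 0.05 = 0.4290 m/day.
Travel time t = L / v = 242 / 0.4290 = 564.1 days = 1.544 years.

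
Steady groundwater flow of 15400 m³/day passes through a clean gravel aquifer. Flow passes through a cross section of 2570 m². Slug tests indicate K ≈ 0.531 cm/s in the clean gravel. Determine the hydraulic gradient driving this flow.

Convert K: 0.531 cm/s × 864 = 458.8 m/day.
From Q = K·A·i, i = Q / (K·A) = 15400 / (458.8 × 2570) = 0.01306.

0.0131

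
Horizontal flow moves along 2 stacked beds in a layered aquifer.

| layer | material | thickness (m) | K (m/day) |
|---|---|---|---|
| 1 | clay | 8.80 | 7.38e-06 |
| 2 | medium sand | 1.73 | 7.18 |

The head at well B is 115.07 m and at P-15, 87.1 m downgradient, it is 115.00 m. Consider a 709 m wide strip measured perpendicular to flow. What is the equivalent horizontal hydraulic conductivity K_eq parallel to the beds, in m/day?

1.18

Flow is parallel to layering, so each bed carries its own Darcy discharge and the transmissivities add.
Σ(K_i·b_i) = 7.38e-06×8.80 + 7.18×1.73 = 12.42 m²/day.
Total thickness b = 10.53 m, so K_eq = Σ(K_i·b_i)/b = 1.180 m/day.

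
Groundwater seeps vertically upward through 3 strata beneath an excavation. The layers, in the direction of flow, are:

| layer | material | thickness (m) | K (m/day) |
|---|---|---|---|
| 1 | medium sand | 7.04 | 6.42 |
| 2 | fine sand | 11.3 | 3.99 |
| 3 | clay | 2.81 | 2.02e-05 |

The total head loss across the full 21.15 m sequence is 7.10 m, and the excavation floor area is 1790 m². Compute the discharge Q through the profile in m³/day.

0.0914

Flow is perpendicular to layering, so the layers act in series and the equivalent K is the thickness-weighted harmonic mean.
Total thickness L = 7.04 + 11.3 + 2.81 = 21.15 m.
Σ(b_i/K_i) = 7.04/6.42 + 11.3/3.99 + 2.81/2.02e-05 = 1.391e+05 d.
K_eq = L / Σ(b_i/K_i) = 21.15 / 1.391e+05 = 0.0001520 m/day.
Q = K_eq · A · (Δh/L) = 0.0001520 × 1790 × (7.10/21.15) = 0.09136 m³/day.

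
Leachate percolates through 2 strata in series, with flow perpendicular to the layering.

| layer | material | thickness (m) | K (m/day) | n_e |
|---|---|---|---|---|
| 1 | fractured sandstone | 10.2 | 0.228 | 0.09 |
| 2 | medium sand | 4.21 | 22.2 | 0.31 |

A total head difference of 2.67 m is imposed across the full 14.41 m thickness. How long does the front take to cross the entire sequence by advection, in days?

37.4

With flow normal to the layers, continuity requires the same specific discharge q through every layer.
Σ(b_i/K_i) = 10.2/0.228 + 4.21/22.2 = 44.93 d.
q = Δh / Σ(b_i/K_i) = 2.67 / 44.93 = 0.05943 m/day.
In each layer the seepage velocity is v_i = q/n_i, so the layer transit time is t_i = b_i·n_i / q:
  layer 1 (fractured sandstone): t_1 = 10.2 × 0.09 / 0.05943 = 15.45 d
  layer 2 (medium sand): t_2 = 4.21 × 0.31 / 0.05943 = 21.96 d
Total t = Σ t_i = 37.41 days.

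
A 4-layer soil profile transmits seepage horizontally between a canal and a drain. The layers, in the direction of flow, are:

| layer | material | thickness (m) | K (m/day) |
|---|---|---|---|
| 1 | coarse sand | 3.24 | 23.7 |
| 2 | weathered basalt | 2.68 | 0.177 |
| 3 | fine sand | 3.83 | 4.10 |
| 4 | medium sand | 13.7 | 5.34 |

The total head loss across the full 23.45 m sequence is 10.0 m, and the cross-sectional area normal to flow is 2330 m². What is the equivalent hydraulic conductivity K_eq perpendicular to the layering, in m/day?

Flow is perpendicular to layering, so the layers act in series and the equivalent K is the thickness-weighted harmonic mean.
Total thickness L = 3.24 + 2.68 + 3.83 + 13.7 = 23.45 m.
Σ(b_i/K_i) = 3.24/23.7 + 2.68/0.177 + 3.83/4.10 + 13.7/5.34 = 18.78 d.
K_eq = L / Σ(b_i/K_i) = 23.45 / 18.78 = 1.249 m/day.

1.25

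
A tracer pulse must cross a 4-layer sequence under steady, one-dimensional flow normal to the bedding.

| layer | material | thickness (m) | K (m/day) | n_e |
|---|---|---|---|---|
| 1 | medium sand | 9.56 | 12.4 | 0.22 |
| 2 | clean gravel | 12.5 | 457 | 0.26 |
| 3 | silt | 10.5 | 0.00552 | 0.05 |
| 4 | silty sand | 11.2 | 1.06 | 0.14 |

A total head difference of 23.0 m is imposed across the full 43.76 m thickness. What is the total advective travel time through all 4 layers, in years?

1.70

With flow normal to the layers, continuity requires the same specific discharge q through every layer.
Σ(b_i/K_i) = 9.56/12.4 + 12.5/457 + 10.5/0.00552 + 11.2/1.06 = 1914 d.
q = Δh / Σ(b_i/K_i) = 23.0 / 1914 = 0.01202 m/day.
In each layer the seepage velocity is v_i = q/n_i, so the layer transit time is t_i = b_i·n_i / q:
  layer 1 (medium sand): t_1 = 9.56 × 0.22 / 0.01202 = 175.0 d
  layer 2 (clean gravel): t_2 = 12.5 × 0.26 / 0.01202 = 270.4 d
  layer 3 (silt): t_3 = 10.5 × 0.05 / 0.01202 = 43.68 d
  layer 4 (silty sand): t_4 = 11.2 × 0.14 / 0.01202 = 130.5 d
Total t = Σ t_i = 619.5 days = 1.696 years.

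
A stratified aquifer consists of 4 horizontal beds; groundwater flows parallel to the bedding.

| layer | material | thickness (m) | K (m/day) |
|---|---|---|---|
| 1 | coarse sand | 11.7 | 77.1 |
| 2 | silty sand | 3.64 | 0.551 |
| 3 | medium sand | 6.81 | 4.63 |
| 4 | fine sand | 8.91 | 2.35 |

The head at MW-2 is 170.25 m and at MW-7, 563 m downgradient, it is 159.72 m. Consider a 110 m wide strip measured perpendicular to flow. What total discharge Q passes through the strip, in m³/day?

Flow is parallel to layering, so each bed carries its own Darcy discharge and the transmissivities add.
Σ(K_i·b_i) = 77.1×11.7 + 0.551×3.64 + 4.63×6.81 + 2.35×8.91 = 956.5 m²/day.
Hydraulic gradient i = (170.25 − 159.72) / 563 = 10.53 / 563 = 0.01870.
Q = Σ(K_i·b_i) · W · i = 956.5 × 110 × 0.01870 = 1968 m³/day.

1970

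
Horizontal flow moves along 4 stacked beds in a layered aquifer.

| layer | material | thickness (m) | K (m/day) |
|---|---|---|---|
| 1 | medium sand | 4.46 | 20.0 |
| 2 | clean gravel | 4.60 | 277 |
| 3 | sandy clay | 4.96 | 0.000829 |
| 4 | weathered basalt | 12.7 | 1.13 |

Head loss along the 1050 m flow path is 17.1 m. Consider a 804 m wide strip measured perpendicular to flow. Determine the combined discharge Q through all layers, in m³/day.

Flow is parallel to layering, so each bed carries its own Darcy discharge and the transmissivities add.
Σ(K_i·b_i) = 20.0×4.46 + 277×4.60 + 0.000829×4.96 + 1.13×12.7 = 1378 m²/day.
Hydraulic gradient i = Δh / L = 17.1 / 1050 = 0.01629.
Q = Σ(K_i·b_i) · W · i = 1378 × 804 × 0.01629 = 18040 m³/day.

18000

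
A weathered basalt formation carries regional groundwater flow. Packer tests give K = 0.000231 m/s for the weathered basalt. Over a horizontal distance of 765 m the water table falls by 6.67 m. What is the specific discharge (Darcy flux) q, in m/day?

0.174

Convert K: 0.000231 m/s × 86400 = 19.96 m/day.
Hydraulic gradient i = Δh / L = 6.67 / 765 = 0.008719.
Specific discharge q = K · i = 19.96 × 0.008719 = 0.1740 m/day.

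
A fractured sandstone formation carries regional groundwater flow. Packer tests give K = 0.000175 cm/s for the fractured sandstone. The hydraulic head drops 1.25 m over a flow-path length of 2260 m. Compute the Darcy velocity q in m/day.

8.36e-05

Convert K: 0.000175 cm/s × 864 = 0.1512 m/day.
Hydraulic gradient i = Δh / L = 1.25 / 2260 = 0.0005531.
Specific discharge q = K · i = 0.1512 × 0.0005531 = 8.363e-05 m/day.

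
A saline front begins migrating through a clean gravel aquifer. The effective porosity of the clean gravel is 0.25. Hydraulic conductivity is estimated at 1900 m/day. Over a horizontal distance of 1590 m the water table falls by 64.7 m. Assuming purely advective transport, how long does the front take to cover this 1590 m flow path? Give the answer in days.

Hydraulic gradient i = Δh / L = 64.7 / 1590 = 0.04069.
Darcy flux q = K · i = 1900 × 0.04069 = 77.31 m/day.
Seepage velocity v = q / n_e = 77.31 / 0.25 = 309.3 m/day.
Travel time t = L / v = 1590 / 309.3 = 5.141 days.

5.14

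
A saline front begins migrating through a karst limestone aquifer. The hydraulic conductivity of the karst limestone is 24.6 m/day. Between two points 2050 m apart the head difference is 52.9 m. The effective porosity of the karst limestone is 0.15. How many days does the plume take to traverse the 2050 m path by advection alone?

484

Hydraulic gradient i = Δh / L = 52.9 / 2050 = 0.02580.
Darcy flux q = K · i = 24.60 × 0.02580 = 0.6348 m/day.
Seepage velocity v = q / n_e = 0.6348 / 0.15 = 4.232 m/day.
Travel time t = L / v = 2050 / 4.232 = 484.4 days.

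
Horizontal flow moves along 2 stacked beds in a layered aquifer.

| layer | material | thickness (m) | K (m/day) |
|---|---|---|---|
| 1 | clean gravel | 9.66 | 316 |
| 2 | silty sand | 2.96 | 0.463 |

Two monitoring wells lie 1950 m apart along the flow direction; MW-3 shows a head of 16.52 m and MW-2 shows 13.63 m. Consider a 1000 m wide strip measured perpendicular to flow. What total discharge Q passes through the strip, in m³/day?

Flow is parallel to layering, so each bed carries its own Darcy discharge and the transmissivities add.
Σ(K_i·b_i) = 316×9.66 + 0.463×2.96 = 3054 m²/day.
Hydraulic gradient i = (16.52 − 13.63) / 1950 = 2.89 / 1950 = 0.001482.
Q = Σ(K_i·b_i) · W · i = 3054 × 1000 × 0.001482 = 4526 m³/day.

4530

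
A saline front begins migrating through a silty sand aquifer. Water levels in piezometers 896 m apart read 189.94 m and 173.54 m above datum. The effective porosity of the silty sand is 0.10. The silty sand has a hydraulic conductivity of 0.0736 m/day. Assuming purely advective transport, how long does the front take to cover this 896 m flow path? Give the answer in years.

Hydraulic gradient i = (189.94 − 173.54) / 896 = 16.4 / 896 = 0.01830.
Darcy flux q = K · i = 0.07360 × 0.01830 = 0.001347 m/day.
Seepage velocity v = q / n_e = 0.001347 / 0.10 = 0.01347 m/day.
Travel time t = L / v = 896 / 0.01347 = 66511 days = 182.1 years.

182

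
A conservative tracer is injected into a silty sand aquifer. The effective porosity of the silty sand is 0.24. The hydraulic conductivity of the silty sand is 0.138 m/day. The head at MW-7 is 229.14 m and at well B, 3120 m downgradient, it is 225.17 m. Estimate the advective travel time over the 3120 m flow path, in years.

Hydraulic gradient i = (229.14 − 225.17) / 3120 = 3.97 / 3120 = 0.001272.
Darcy flux q = K · i = 0.1380 × 0.001272 = 0.0001756 m/day.
Seepage velocity v = q / n_e = 0.0001756 / 0.24 = 0.0007317 m/day.
Travel time t = L / v = 3120 / 0.0007317 = 4.264e+06 days = 11675 years.

11700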